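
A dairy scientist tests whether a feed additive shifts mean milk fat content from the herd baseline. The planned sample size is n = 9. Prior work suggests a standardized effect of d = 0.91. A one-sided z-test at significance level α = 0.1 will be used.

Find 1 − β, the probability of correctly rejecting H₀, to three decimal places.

Noncentrality parameter: δ = d·√n = 0.91 × √9 = 2.7300
Critical value for a one-sided test at α = 0.1: z_α = 1.282.
Power = Φ(δ − 1.282) = Φ(1.448) = 0.9263.

Power ≈ 0.926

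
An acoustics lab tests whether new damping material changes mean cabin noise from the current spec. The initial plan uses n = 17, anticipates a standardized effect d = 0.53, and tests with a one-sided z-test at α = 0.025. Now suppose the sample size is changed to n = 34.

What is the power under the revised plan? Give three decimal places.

With n = 34: δ = d·√n = 0.53 × √34 = 3.0904. Critical value z_{0.025} = 1.960.
Revised power = P(Z > 1.960 − δ) = Φ(1.130) = 0.8709.

Power ≈ 0.871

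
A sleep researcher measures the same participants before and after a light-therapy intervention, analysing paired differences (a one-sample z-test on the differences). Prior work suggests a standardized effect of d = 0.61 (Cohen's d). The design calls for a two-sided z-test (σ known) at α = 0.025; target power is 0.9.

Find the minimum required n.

For power 0.9 need Φ(δ − z_{0.0125}) = 0.9, so δ = z_{0.0125} + z_{0.10} = 2.241 + 1.282 = 3.523.
(Ignoring the negligible lower-tail rejection probability gives the usual closed-form inversion.)
δ = d·√n ⇒ n = (δ/d)² = (3.523 / 0.61)² = 33.35.
Rounding up, n = 34.

n = 34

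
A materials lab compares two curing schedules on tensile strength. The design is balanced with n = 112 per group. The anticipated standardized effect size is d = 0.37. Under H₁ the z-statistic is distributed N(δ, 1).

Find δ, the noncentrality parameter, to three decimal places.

δ ≈ 2.769

The noncentrality parameter scales effect size by the design's sample-size factor: δ = d·√(n/2) = 0.37 × √(112/2) = 2.7688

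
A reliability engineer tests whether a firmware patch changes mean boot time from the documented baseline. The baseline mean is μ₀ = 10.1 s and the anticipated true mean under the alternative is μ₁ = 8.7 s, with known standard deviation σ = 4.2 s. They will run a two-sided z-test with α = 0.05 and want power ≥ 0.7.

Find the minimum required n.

Standardized effect: d = |μ₁ − μ₀| / σ = |8.7 − 10.1| / 4.2 = 0.3333
Set Φ(δ − 1.960) = 0.7; then δ − 1.960 = Φ⁻¹(0.7) = 0.524, giving δ = 2.484.
(The Φ(−δ − z_{α/2}) term is vanishingly small for δ > 0 and is dropped in the standard sample-size formula.)
δ = d·√n ⇒ n = (δ/d)² = (2.484 / 0.3333)² = 55.55.
Round up to the next whole unit.

n = 56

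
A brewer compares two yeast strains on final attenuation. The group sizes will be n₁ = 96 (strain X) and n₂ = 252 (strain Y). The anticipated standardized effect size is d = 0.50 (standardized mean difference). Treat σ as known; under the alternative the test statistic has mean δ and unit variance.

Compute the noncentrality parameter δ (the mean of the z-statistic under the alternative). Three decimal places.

δ = d / √(1/n₁ + 1/n₂) = 0.50 / √(1/96 + 1/252) = 4.1689

δ ≈ 4.169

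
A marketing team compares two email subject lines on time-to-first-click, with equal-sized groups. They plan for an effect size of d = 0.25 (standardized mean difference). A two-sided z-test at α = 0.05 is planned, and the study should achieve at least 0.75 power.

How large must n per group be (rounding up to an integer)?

n = 223 per group

Set Φ(δ − 1.960) = 0.75; then δ − 1.960 = Φ⁻¹(0.75) = 0.674, giving δ = 2.634.
(Ignoring the negligible lower-tail rejection probability gives the usual closed-form inversion.)
δ = d·√(n/2) ⇒ n = 2(δ/d)² = 2 × (2.634 / 0.25)² = 222.09.
Rounding up, n = 223 per group.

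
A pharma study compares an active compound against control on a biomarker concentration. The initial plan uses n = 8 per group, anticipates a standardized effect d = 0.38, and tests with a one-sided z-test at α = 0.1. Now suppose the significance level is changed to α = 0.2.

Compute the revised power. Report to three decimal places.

δ = d·√(n/2) = 0.38 × √(8/2) = 0.7600 (unchanged). New critical value: z_{0.2} = 0.842.
Revised power = P(Z > 0.842 − δ) = Φ(-0.082) = 0.4675.

Power ≈ 0.467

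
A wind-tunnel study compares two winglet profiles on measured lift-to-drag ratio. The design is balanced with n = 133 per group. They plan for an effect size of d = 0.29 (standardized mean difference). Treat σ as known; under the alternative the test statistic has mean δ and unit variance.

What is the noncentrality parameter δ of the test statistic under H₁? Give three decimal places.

The noncentrality parameter scales effect size by the design's sample-size factor: δ = d·√(n/2) = 0.29 × √(133/2) = 2.3649

δ ≈ 2.365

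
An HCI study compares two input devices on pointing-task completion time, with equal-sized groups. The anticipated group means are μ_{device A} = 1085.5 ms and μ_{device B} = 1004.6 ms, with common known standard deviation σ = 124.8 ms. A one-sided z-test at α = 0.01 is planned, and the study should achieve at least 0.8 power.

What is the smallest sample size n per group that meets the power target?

n = 48 per group

Standardized effect: d = |μ_{device A} − μ_{device B}| / σ = |1085.5 − 1004.6| / 124.8 = 0.6482
Set Φ(δ − 2.326) = 0.8; then δ − 2.326 = Φ⁻¹(0.8) = 0.842, giving δ = 3.168.
δ = d·√(n/2) ⇒ n = 2(δ/d)² = 2 × (3.168 / 0.6482)² = 47.77.
Round up to the next whole unit.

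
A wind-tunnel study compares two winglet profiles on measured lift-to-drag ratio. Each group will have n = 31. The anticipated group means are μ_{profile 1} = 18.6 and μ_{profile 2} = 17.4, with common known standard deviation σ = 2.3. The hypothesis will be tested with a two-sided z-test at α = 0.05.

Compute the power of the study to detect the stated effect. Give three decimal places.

Power ≈ 0.538

Standardized effect: d = |μ_{profile 1} − μ_{profile 2}| / σ = |18.6 − 17.4| / 2.3 = 0.5217
Noncentrality parameter: δ = d·√(n/2) = 0.5217 × √(31/2) = 2.0541
Two-sided α = 0.05 → critical value z_{0.025} = 1.960.
Power = Φ(δ − 1.960) + Φ(−δ − 1.960) = Φ(0.094) + Φ(-4.014) = 0.5375 + 0.0000 = 0.5375.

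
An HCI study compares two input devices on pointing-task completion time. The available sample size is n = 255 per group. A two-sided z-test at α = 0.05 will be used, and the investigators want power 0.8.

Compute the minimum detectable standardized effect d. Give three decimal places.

d ≈ 0.248

Required noncentrality: δ = z_{0.025} + z_{0.20} = 1.960 + 0.842 = 2.802.
(Lower-tail contribution to power is negligible for δ > 0.)
δ = d·√(n/2) ⇒ d = δ/√(n/2) = 2.802/√(255/2) = 0.2481.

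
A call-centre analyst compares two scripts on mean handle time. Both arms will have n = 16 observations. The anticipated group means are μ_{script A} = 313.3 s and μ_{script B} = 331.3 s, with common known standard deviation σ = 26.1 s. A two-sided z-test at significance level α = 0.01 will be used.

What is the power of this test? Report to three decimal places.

Standardized effect: d = |μ_{script A} − μ_{script B}| / σ = |313.3 − 331.3| / 26.1 = 0.6897
Noncentrality parameter: δ = d·√(n/2) = 0.6897 × √(16/2) = 1.9506
Two-sided α = 0.01 → critical value z_{0.005} = 2.576.
Power = Φ(δ − 2.576) + Φ(−δ − 2.576) = Φ(-0.625) + Φ(-4.526) = 0.2659 + 0.0000 = 0.2659.

Power ≈ 0.266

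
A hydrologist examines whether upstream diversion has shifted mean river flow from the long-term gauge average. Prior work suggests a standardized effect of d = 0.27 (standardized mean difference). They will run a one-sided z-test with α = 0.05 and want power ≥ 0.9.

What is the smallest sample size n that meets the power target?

n = 118

Set Φ(δ − 1.645) = 0.9; then δ − 1.645 = Φ⁻¹(0.9) = 1.282, giving δ = 2.926.
δ = d·√n ⇒ n = (δ/d)² = (2.926 / 0.27)² = 117.47.
Rounding up, n = 118.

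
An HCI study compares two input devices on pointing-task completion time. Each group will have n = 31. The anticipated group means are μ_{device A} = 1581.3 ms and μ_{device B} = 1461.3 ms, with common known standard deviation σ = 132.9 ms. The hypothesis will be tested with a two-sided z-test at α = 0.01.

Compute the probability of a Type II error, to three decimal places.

β ≈ 0.164

Standardized effect: d = |μ_{device A} − μ_{device B}| / σ = |1581.3 − 1461.3| / 132.9 = 0.9029
Noncentrality parameter: λ = d·√(n/2) = 0.9029 × √(31/2) = 3.5549
Critical value for a two-sided test at α = 0.01: z_{α/2} = 2.576.
Power = Φ(λ − 2.576) + Φ(−λ − 2.576) = Φ(0.979) + Φ(-6.131) = 0.8362 + 0.0000 = 0.8362.
Type II error: β = 1 − power = 1 − 0.8362 = 0.1638.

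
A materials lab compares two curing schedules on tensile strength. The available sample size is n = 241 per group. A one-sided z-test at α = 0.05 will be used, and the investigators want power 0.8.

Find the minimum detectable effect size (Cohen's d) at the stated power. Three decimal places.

d ≈ 0.227

Required noncentrality: δ = z_{0.05} + z_{0.20} = 1.645 + 0.842 = 2.486.
δ = d·√(n/2) ⇒ d = δ/√(n/2) = 2.486/√(241/2) = 0.2265.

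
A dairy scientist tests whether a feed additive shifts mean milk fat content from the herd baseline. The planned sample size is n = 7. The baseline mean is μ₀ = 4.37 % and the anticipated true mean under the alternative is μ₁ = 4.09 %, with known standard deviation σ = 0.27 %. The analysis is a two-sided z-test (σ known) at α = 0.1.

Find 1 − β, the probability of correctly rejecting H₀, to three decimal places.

Standardized effect: d = |μ₁ − μ₀| / σ = |4.09 − 4.37| / 0.27 = 1.0370
Noncentrality parameter: δ = d·√n = 1.0370 × √7 = 2.7437
Critical value for a two-sided test at α = 0.1: z_{α/2} = 1.645.
Power = Φ(δ − 1.645) + Φ(−δ − 1.645) = Φ(1.099) + Φ(-4.389) = 0.8641 + 0.0000 = 0.8641.

Power ≈ 0.864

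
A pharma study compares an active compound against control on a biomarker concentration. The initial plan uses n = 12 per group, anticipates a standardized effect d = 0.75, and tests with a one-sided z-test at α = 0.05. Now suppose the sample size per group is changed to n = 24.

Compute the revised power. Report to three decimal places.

With n = 24 per group: δ = d·√(n/2) = 0.75 × √(24/2) = 2.5981. Critical value z_{0.05} = 1.645.
Revised power = P(Z > 1.645 − δ) = Φ(0.953) = 0.8298.

Power ≈ 0.830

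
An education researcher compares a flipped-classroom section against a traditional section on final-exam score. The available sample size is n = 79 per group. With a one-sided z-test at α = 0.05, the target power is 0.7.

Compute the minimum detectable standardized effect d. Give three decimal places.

d ≈ 0.345

Need Φ(δ − 1.645) = 0.7, so δ = 1.645 + 0.524 = 2.169.
δ = d·√(n/2) ⇒ d = δ/√(n/2) = 2.169/√(79/2) = 0.3452.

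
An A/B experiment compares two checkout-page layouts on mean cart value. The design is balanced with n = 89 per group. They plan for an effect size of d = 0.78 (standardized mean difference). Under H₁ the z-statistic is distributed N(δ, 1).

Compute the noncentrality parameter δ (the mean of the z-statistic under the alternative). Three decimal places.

δ ≈ 5.203

The noncentrality parameter scales effect size by the design's sample-size factor: δ = d·√(n/2) = 0.78 × √(89/2) = 5.2032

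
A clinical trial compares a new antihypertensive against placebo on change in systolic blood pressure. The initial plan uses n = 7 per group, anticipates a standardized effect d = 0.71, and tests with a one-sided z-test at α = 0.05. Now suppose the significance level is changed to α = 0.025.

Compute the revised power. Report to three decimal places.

Power ≈ 0.264

δ = d·√(n/2) = 0.71 × √(7/2) = 1.3283 (unchanged). New critical value: z_{0.025} = 1.960.
Revised power = P(Z > 1.960 − δ) = Φ(-0.632) = 0.2638.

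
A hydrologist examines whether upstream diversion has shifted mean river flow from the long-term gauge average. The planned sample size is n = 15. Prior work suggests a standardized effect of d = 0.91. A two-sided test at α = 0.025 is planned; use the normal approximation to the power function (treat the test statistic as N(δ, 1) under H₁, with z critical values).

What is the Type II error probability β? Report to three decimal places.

Noncentrality parameter: δ = d·√n = 0.91 × √15 = 3.5244
Two-sided α = 0.025 → critical value z_{0.0125} = 2.241.
Power = Φ(δ − 2.241) + Φ(−δ − 2.241) = Φ(1.283) + Φ(-5.766) = 0.9003 + 0.0000 = 0.9003.
Type II error: β = 1 − power = 1 − 0.9003 = 0.0997.

β ≈ 0.100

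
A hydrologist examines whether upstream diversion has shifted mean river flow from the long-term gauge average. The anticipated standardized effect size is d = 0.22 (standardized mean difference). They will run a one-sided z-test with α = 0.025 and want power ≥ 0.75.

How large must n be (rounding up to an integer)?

For power 0.75 need Φ(δ − z_{0.025}) = 0.75, so δ = z_{0.025} + z_{0.25} = 1.960 + 0.674 = 2.634.
δ = d·√n ⇒ n = (δ/d)² = (2.634 / 0.22)² = 143.40.
Round up to the next whole unit.

n = 144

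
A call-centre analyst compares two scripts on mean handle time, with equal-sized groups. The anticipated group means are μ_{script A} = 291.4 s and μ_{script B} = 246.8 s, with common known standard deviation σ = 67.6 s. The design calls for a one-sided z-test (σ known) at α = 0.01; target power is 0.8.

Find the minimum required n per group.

n = 47 per group

Standardized effect: d = |μ_{script A} − μ_{script B}| / σ = |291.4 − 246.8| / 67.6 = 0.6598
For power 0.8 need Φ(δ − z_{0.01}) = 0.8, so δ = z_{0.01} + z_{0.20} = 2.326 + 0.842 = 3.168.
δ = d·√(n/2) ⇒ n = 2(δ/d)² = 2 × (3.168 / 0.6598)² = 46.11.
Round up to the next whole unit.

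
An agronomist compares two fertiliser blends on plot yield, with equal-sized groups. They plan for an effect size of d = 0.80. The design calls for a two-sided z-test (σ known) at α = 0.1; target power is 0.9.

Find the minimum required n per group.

n = 27 per group

Set Φ(δ − 1.645) = 0.9; then δ − 1.645 = Φ⁻¹(0.9) = 1.282, giving δ = 2.926.
(For δ > 0 the lower-tail rejection region contributes negligibly to power, so the one-term inversion is standard.)
δ = d·√(n/2) ⇒ n = 2(δ/d)² = 2 × (2.926 / 0.80)² = 26.76.
Round up to the next whole unit.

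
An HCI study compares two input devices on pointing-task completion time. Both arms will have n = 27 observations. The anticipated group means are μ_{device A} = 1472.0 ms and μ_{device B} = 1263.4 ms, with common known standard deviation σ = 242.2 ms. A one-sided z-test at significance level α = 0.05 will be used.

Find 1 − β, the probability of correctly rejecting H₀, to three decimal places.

Power ≈ 0.936

Standardized effect: d = |μ_{device A} − μ_{device B}| / σ = |1472.0 − 1263.4| / 242.2 = 0.8613
Noncentrality parameter: δ = d·√(n/2) = 0.8613 × √(27/2) = 3.1645
Critical value for a one-sided test at α = 0.05: z_α = 1.645.
Power = P(Z > 1.645 − δ) = Φ(1.520) = 0.9357.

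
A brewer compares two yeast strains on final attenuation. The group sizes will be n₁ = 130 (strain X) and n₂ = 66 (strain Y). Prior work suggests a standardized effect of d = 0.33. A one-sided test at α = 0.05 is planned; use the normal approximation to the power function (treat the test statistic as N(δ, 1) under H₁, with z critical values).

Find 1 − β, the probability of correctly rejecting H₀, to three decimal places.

Noncentrality parameter: δ = d / √(1/n₁ + 1/n₂) = 0.33 / √(1/130 + 1/66) = 2.1834
One-sided α = 0.05 → critical value z_{0.05} = 1.645.
Power = P(Z > 1.645 − δ) = Φ(0.539) = 0.7049.

Power ≈ 0.705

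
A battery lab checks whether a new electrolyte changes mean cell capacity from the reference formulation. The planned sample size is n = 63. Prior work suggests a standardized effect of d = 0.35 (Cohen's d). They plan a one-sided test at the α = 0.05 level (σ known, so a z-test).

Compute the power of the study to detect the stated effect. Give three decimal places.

Power ≈ 0.871

Noncentrality parameter: δ = d·√n = 0.35 × √63 = 2.7780
One-sided α = 0.05 → critical value z_{0.05} = 1.645.
Power = Φ(δ − 1.645) = Φ(1.133) = 0.8714.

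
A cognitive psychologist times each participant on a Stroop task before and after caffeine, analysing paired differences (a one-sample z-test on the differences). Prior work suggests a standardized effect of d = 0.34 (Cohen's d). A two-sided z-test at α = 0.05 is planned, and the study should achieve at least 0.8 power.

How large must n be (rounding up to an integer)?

n = 68

For power 0.8 need Φ(δ − z_{0.025}) = 0.8, so δ = z_{0.025} + z_{0.20} = 1.960 + 0.842 = 2.802.
(For δ > 0 the lower-tail rejection region contributes negligibly to power, so the one-term inversion is standard.)
δ = d·√n ⇒ n = (δ/d)² = (2.802 / 0.34)² = 67.90.
Round up to the next whole unit.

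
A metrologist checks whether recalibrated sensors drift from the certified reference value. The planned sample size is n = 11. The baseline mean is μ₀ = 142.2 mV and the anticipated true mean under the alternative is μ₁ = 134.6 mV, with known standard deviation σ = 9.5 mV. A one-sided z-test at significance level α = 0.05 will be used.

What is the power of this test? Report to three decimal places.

Standardized effect: d = |μ₁ − μ₀| / σ = |134.6 − 142.2| / 9.5 = 0.8000
Noncentrality parameter: δ = d·√n = 0.8000 × √11 = 2.6533
One-sided α = 0.05 → critical value z_{0.05} = 1.645.
Power = P(Z > 1.645 − δ) = Φ(1.008) = 0.8434.

Power ≈ 0.843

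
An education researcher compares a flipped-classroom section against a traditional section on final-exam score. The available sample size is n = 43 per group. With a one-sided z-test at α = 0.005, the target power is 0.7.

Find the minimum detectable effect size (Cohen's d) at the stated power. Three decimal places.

d ≈ 0.669

Need Φ(δ − 2.576) = 0.7, so δ = 2.576 + 0.524 = 3.100.
δ = d·√(n/2) ⇒ d = δ/√(n/2) = 3.100/√(43/2) = 0.6686.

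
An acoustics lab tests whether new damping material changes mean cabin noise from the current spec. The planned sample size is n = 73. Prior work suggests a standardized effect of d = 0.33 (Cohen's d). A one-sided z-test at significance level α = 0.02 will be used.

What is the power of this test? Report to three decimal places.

Noncentrality parameter: δ = d·√n = 0.33 × √73 = 2.8195
Critical value for a one-sided test at α = 0.02: z_α = 2.054.
Power = P(Z > 2.054 − δ) = Φ(0.766) = 0.7781.

Power ≈ 0.778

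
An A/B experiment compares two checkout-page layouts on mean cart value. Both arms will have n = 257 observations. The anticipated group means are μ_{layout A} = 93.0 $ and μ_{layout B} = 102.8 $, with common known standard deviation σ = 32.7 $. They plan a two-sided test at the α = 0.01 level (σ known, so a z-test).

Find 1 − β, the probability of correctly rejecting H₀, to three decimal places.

Power ≈ 0.794

Standardized effect: d = |μ_{layout A} − μ_{layout B}| / σ = |93.0 − 102.8| / 32.7 = 0.2997
Noncentrality parameter: δ = d·√(n/2) = 0.2997 × √(257/2) = 3.3973
Two-sided α = 0.01 → critical value z_{0.005} = 2.576.
Power = Φ(δ − 2.576) + Φ(−δ − 2.576) = Φ(0.821) + Φ(-5.973) = 0.7943 + 0.0000 = 0.7943.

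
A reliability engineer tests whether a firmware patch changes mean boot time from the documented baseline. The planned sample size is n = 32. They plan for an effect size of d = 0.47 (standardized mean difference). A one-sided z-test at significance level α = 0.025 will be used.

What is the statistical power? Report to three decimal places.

Noncentrality parameter: δ = d·√n = 0.47 × √32 = 2.6587
Critical value for a one-sided test at α = 0.025: z_α = 1.960.
Power = Φ(δ − 1.960) = Φ(0.699) = 0.7576.

Power ≈ 0.758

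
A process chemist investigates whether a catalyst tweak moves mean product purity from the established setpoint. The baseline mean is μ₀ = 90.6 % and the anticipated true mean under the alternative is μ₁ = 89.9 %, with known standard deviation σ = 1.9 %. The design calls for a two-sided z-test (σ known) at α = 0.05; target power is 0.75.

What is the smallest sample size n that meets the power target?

n = 52

Standardized effect: d = |μ₁ − μ₀| / σ = |89.9 − 90.6| / 1.9 = 0.3684
Set Φ(δ − 1.960) = 0.75; then δ − 1.960 = Φ⁻¹(0.75) = 0.674, giving δ = 2.634.
(Ignoring the negligible lower-tail rejection probability gives the usual closed-form inversion.)
δ = d·√n ⇒ n = (δ/d)² = (2.634 / 0.3684)² = 51.13.
Rounding up, n = 52.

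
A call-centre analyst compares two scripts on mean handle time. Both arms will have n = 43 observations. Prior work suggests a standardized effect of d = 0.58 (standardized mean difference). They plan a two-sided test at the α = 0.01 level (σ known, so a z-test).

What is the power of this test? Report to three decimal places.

Noncentrality parameter: δ = d·√(n/2) = 0.58 × √(43/2) = 2.6893
Two-sided α = 0.01 → critical value z_{0.005} = 2.576.
Power = Φ(δ − 2.576) + Φ(−δ − 2.576) = Φ(0.114) + Φ(-5.265) = 0.5452 + 0.0000 = 0.5452.

Power ≈ 0.545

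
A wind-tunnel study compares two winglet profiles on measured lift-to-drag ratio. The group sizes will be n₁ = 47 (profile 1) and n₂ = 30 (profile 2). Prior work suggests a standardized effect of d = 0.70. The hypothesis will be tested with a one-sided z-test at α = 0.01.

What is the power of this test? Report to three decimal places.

Power ≈ 0.748

Noncentrality parameter: δ = d / √(1/n₁ + 1/n₂) = 0.70 / √(1/47 + 1/30) = 2.9955
One-sided α = 0.01 → critical value z_{0.01} = 2.326.
Power = Φ(δ − 2.326) = Φ(0.669) = 0.7483.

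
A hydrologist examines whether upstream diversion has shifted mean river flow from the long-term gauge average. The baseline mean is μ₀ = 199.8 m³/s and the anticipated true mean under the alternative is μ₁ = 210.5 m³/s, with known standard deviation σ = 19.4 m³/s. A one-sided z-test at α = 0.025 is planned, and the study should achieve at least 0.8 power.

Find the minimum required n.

n = 26

Standardized effect: d = |μ₁ − μ₀| / σ = |210.5 − 199.8| / 19.4 = 0.5515
For power 0.8 need Φ(δ − z_{0.025}) = 0.8, so δ = z_{0.025} + z_{0.20} = 1.960 + 0.842 = 2.802.
δ = d·√n ⇒ n = (δ/d)² = (2.802 / 0.5515)² = 25.80.
Rounding up, n = 26.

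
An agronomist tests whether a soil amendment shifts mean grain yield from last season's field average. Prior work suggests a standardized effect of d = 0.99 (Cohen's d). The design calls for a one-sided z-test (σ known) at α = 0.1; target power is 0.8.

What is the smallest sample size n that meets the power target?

n = 5

For power 0.8 need Φ(δ − z_{0.1}) = 0.8, so δ = z_{0.1} + z_{0.20} = 1.282 + 0.842 = 2.123.
δ = d·√n ⇒ n = (δ/d)² = (2.123 / 0.99)² = 4.60.
Round up to the next whole unit.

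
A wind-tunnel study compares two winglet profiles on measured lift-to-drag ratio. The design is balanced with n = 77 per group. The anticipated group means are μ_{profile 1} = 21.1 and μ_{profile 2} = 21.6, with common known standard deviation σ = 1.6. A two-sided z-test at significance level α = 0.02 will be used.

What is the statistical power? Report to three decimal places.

Standardized effect: d = |μ_{profile 1} − μ_{profile 2}| / σ = |21.1 − 21.6| / 1.6 = 0.3125
Noncentrality parameter: δ = d·√(n/2) = 0.3125 × √(77/2) = 1.9390
Two-sided α = 0.02 → critical value z_{0.01} = 2.326.
Power = Φ(δ − 2.326) + Φ(−δ − 2.326) = Φ(-0.387) + Φ(-4.265) = 0.3493 + 0.0000 = 0.3493.

Power ≈ 0.349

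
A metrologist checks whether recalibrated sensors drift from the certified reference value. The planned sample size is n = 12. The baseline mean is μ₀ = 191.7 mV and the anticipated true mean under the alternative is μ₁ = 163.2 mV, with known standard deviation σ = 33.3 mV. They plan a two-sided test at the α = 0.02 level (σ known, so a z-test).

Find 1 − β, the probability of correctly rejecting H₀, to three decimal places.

Power ≈ 0.738

Standardized effect: d = |μ₁ − μ₀| / σ = |163.2 − 191.7| / 33.3 = 0.8559
Noncentrality parameter: λ = d·√n = 0.8559 × √12 = 2.9648
Two-sided α = 0.02 → critical value z_{0.01} = 2.326.
Power = Φ(λ − 2.326) + Φ(−λ − 2.326) = Φ(0.638) + Φ(-5.291) = 0.7384 + 0.0000 = 0.7384.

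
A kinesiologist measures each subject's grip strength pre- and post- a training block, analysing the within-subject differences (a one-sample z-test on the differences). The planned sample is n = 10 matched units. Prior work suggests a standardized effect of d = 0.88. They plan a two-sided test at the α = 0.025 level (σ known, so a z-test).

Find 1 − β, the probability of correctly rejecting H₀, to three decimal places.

Power ≈ 0.706

Noncentrality parameter: δ = d·√n = 0.88 × √10 = 2.7828
Critical value for a two-sided test at α = 0.025: z_{α/2} = 2.241.
Power = Φ(δ − 2.241) + Φ(−δ − 2.241) = Φ(0.541) + Φ(-5.024) = 0.7059 + 0.0000 = 0.7059.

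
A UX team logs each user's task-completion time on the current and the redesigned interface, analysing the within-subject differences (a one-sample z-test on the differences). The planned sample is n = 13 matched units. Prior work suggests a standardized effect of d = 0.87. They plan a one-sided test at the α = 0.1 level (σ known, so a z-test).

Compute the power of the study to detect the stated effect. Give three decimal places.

Noncentrality parameter: δ = d·√n = 0.87 × √13 = 3.1368
Critical value for a one-sided test at α = 0.1: z_α = 1.282.
Power = Φ(δ − 1.282) = Φ(1.855) = 0.9682.

Power ≈ 0.968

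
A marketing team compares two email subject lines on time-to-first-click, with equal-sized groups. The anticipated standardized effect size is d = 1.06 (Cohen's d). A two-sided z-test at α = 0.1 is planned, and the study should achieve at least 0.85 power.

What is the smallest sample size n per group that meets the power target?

Set Φ(δ − 1.645) = 0.85; then δ − 1.645 = Φ⁻¹(0.85) = 1.036, giving δ = 2.681.
(For δ > 0 the lower-tail rejection region contributes negligibly to power, so the one-term inversion is standard.)
δ = d·√(n/2) ⇒ n = 2(δ/d)² = 2 × (2.681 / 1.06)² = 12.80.
Rounding up, n = 13 per group.

n = 13 per group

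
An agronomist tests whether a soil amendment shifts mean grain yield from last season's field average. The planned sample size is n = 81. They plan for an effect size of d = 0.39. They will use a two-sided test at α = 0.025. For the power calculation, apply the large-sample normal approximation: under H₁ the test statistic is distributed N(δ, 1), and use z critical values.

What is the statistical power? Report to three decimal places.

Power ≈ 0.898

Noncentrality parameter: δ = d·√n = 0.39 × √81 = 3.5100
Critical value for a two-sided test at α = 0.025: z_{α/2} = 2.241.
Power = Φ(δ − 2.241) + Φ(−δ − 2.241) = Φ(1.269) + Φ(-5.751) = 0.8977 + 0.0000 = 0.8977.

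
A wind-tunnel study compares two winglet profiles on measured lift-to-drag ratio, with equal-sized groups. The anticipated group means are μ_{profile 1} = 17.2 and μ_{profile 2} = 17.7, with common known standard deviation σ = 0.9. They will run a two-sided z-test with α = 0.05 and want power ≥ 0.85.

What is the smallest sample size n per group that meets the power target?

Standardized effect: d = |μ_{profile 1} − μ_{profile 2}| / σ = |17.2 − 17.7| / 0.9 = 0.5556
For power 0.85 need Φ(δ − z_{0.025}) = 0.85, so δ = z_{0.025} + z_{0.15} = 1.960 + 1.036 = 2.996.
(For δ > 0 the lower-tail rejection region contributes negligibly to power, so the one-term inversion is standard.)
δ = d·√(n/2) ⇒ n = 2(δ/d)² = 2 × (2.996 / 0.5556)² = 58.18.
Rounding up, n = 59 per group.

n = 59 per group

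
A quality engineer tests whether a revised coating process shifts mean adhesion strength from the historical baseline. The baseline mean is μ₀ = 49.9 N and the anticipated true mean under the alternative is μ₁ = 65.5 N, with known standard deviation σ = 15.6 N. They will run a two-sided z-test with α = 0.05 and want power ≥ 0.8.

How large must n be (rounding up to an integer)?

n = 8

Standardized effect: d = |μ₁ − μ₀| / σ = |65.5 − 49.9| / 15.6 = 1.0000
Set Φ(δ − 1.960) = 0.8; then δ − 1.960 = Φ⁻¹(0.8) = 0.842, giving δ = 2.802.
(For δ > 0 the lower-tail rejection region contributes negligibly to power, so the one-term inversion is standard.)
δ = d·√n ⇒ n = (δ/d)² = (2.802 / 1.0000)² = 7.85.
Rounding up, n = 8.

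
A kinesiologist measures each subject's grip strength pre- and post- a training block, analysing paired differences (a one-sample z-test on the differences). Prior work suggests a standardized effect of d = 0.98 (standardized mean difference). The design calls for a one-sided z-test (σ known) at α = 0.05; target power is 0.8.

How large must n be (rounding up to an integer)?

n = 7

Set Φ(δ − 1.645) = 0.8; then δ − 1.645 = Φ⁻¹(0.8) = 0.842, giving δ = 2.486.
δ = d·√n ⇒ n = (δ/d)² = (2.486 / 0.98)² = 6.44.
Round up to the next whole unit.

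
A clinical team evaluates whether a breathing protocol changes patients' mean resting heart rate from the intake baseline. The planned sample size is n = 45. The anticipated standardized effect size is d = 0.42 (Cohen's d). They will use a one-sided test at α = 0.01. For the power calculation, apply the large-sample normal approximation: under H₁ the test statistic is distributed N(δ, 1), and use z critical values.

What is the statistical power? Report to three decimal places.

Noncentrality parameter: δ = d·√n = 0.42 × √45 = 2.8174
Critical value for a one-sided test at α = 0.01: z_α = 2.326.
Power = P(Z > 2.326 − δ) = Φ(0.491) = 0.6883.

Power ≈ 0.688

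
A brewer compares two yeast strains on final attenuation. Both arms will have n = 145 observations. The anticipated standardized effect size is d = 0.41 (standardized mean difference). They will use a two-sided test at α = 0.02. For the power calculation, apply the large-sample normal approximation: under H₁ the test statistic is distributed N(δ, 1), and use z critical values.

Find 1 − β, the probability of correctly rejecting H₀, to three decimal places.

Noncentrality parameter: δ = d·√(n/2) = 0.41 × √(145/2) = 3.4910
Two-sided α = 0.02 → critical value z_{0.01} = 2.326.
Power = Φ(δ − 2.326) + Φ(−δ − 2.326) = Φ(1.165) + Φ(-5.817) = 0.8779 + 0.0000 = 0.8779.

Power ≈ 0.878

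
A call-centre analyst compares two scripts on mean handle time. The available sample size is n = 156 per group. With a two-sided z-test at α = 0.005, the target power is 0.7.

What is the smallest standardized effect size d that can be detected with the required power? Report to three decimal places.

d ≈ 0.377

Need Φ(δ − 2.807) = 0.7, so δ = 2.807 + 0.524 = 3.331.
(Lower-tail contribution to power is negligible for δ > 0.)
δ = d·√(n/2) ⇒ d = δ/√(n/2) = 3.331/√(156/2) = 0.3772.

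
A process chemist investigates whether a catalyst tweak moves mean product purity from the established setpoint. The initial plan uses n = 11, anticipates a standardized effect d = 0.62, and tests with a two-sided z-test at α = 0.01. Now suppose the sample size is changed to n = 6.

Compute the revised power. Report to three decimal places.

Power ≈ 0.145

With n = 6: δ = d·√n = 0.62 × √6 = 1.5187. Critical value z_{0.005} = 2.576.
Revised power = Φ(δ − 2.576) + Φ(−δ − 2.576) = Φ(-1.057) + Φ(-4.095) = 0.1452 + 0.0000 = 0.1452.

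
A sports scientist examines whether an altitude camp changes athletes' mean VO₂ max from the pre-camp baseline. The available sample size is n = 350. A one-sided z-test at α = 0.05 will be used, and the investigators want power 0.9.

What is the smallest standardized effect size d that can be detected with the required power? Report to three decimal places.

Need Φ(δ − 1.645) = 0.9, so δ = 1.645 + 1.282 = 2.926.
δ = d·√n ⇒ d = δ/√n = 2.926/√350 = 0.1564.

d ≈ 0.156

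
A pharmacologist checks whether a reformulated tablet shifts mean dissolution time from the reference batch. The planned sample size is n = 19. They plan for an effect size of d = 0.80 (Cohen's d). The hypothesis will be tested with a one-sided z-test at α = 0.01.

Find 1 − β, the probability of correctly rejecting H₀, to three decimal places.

Power ≈ 0.877

Noncentrality parameter: δ = d·√n = 0.80 × √19 = 3.4871
One-sided α = 0.01 → critical value z_{0.01} = 2.326.
Power = P(Z > 2.326 − δ) = Φ(1.161) = 0.8771.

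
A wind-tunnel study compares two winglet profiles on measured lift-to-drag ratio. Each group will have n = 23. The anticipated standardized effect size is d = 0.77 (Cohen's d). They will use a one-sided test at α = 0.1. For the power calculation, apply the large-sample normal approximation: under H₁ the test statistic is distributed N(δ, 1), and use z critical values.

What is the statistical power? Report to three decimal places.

Power ≈ 0.908

Noncentrality parameter: δ = d·√(n/2) = 0.77 × √(23/2) = 2.6112
Critical value for a one-sided test at α = 0.1: z_α = 1.282.
Power = P(Z > 1.282 − δ) = Φ(1.330) = 0.9082.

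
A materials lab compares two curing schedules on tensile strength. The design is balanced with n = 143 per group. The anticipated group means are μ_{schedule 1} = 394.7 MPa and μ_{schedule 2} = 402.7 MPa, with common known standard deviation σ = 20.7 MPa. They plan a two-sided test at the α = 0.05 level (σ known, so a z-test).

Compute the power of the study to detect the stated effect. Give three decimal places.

Standardized effect: d = |μ_{schedule 1} − μ_{schedule 2}| / σ = |394.7 − 402.7| / 20.7 = 0.3865
Noncentrality parameter: δ = d·√(n/2) = 0.3865 × √(143/2) = 3.2679
Critical value for a two-sided test at α = 0.05: z_{α/2} = 1.960.
Power = Φ(δ − 1.960) + Φ(−δ − 1.960) = Φ(1.308) + Φ(-5.228) = 0.9046 + 0.0000 = 0.9046.

Power ≈ 0.905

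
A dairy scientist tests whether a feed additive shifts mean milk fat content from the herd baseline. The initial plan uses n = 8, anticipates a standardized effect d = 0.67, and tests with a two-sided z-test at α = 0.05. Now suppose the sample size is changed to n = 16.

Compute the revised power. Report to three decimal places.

Power ≈ 0.764

With n = 16: δ = d·√n = 0.67 × √16 = 2.6800. Critical value z_{0.025} = 1.960.
Revised power = Φ(δ − 1.960) + Φ(−δ − 1.960) = Φ(0.720) + Φ(-4.640) = 0.7642 + 0.0000 = 0.7643.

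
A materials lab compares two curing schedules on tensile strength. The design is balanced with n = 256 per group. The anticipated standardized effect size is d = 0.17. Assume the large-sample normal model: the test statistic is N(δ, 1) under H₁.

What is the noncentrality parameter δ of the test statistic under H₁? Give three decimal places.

δ ≈ 1.923

The noncentrality parameter scales effect size by the design's sample-size factor: δ = d·√(n/2) = 0.17 × √(256/2) = 1.9233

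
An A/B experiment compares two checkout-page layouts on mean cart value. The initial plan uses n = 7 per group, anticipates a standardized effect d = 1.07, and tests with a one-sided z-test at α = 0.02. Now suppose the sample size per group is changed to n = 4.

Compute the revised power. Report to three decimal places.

With n = 4 per group: δ = d·√(n/2) = 1.07 × √(4/2) = 1.5132. Critical value z_{0.02} = 2.054.
Revised power = Φ(δ − 2.054) = Φ(-0.541) = 0.2944.

Power ≈ 0.294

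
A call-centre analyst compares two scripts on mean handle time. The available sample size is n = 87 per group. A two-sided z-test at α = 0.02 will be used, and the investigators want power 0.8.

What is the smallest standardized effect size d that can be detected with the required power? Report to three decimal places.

d ≈ 0.480

Required noncentrality: δ = z_{0.01} + z_{0.20} = 2.326 + 0.842 = 3.168.
(Lower-tail contribution to power is negligible for δ > 0.)
δ = d·√(n/2) ⇒ d = δ/√(n/2) = 3.168/√(87/2) = 0.4803.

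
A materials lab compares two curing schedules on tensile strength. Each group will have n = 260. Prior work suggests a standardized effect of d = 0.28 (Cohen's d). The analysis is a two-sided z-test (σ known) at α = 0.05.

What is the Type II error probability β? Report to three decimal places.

Noncentrality parameter: δ = d·√(n/2) = 0.28 × √(260/2) = 3.1925
Critical value for a two-sided test at α = 0.05: z_{α/2} = 1.960.
Power = Φ(δ − 1.960) + Φ(−δ − 1.960) = Φ(1.233) + Φ(-5.152) = 0.8911 + 0.0000 = 0.8911.
Type II error: β = 1 − power = 1 − 0.8911 = 0.1089.

β ≈ 0.109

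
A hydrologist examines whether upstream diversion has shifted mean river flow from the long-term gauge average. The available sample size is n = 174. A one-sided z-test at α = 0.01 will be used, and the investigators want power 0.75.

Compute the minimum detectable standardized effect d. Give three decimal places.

Required noncentrality: δ = z_{0.01} + z_{0.25} = 2.326 + 0.674 = 3.001.
δ = d·√n ⇒ d = δ/√n = 3.001/√174 = 0.2275.

d ≈ 0.227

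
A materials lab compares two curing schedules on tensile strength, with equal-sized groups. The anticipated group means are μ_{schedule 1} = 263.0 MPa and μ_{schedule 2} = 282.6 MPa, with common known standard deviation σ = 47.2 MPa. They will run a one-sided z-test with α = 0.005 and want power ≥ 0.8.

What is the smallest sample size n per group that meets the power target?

n = 136 per group

Standardized effect: d = |μ_{schedule 1} − μ_{schedule 2}| / σ = |263.0 − 282.6| / 47.2 = 0.4153
Set Φ(δ − 2.576) = 0.8; then δ − 2.576 = Φ⁻¹(0.8) = 0.842, giving δ = 3.417.
δ = d·√(n/2) ⇒ n = 2(δ/d)² = 2 × (3.417 / 0.4153)² = 135.46.
Round up to the next whole unit.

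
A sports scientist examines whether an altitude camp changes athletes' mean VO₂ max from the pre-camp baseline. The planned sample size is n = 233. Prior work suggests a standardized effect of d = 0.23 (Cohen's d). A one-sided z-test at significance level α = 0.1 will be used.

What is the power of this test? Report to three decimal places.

Power ≈ 0.987

Noncentrality parameter: δ = d·√n = 0.23 × √233 = 3.5108
Critical value for a one-sided test at α = 0.1: z_α = 1.282.
Power = P(Z > 1.282 − δ) = Φ(2.229) = 0.9871.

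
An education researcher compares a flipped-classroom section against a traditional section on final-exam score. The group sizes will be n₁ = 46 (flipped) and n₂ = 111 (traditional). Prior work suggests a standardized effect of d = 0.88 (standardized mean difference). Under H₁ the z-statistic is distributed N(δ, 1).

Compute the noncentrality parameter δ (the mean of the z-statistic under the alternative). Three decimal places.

The noncentrality parameter scales effect size by the design's sample-size factor: δ = d / √(1/n₁ + 1/n₂) = 0.88 / √(1/46 + 1/111) = 5.0185

δ ≈ 5.018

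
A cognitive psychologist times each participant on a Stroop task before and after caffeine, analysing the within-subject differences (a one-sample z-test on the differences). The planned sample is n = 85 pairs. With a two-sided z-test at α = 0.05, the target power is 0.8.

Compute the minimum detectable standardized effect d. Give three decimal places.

d ≈ 0.304

Need Φ(δ − 1.960) = 0.8, so δ = 1.960 + 0.842 = 2.802.
(Lower-tail contribution to power is negligible for δ > 0.)
δ = d·√n ⇒ d = δ/√n = 2.802/√85 = 0.3039.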